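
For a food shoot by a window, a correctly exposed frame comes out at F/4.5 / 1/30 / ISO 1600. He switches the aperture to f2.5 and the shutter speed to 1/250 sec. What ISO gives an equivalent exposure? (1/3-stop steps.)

ISO 4000

Aperture: f/4.5 → f/4 → f/3.5 → f/3.2 → f/2.8 → f/2.5 — 1 2/3 stops wider (brighter).
Shutter speed: 1/30 → 1/40 → 1/50 → 1/60 → 1/80 → 1/100 → 1/125 → 1/160 → 1/200 → 1/250 — 3 stops shorter (darker).
Net change so far: 1 1/3 stops darker. Offset with the ISO: 1600 → 2000 → 2500 → 3200 → 4000.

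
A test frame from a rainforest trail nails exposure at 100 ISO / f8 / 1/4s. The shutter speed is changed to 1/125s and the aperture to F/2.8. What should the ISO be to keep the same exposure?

ISO 400

Shutter speed: 1/4 → 1/8 → 1/15 → 1/30 → 1/60 → 1/125 — 5 stops faster (darker).
Aperture: f/8 → f/5.6 → f/4 → f/2.8 — 3 stops wider (brighter).
Net change so far: 2 stops darker. Offset with the ISO: 100 → 200 → 400.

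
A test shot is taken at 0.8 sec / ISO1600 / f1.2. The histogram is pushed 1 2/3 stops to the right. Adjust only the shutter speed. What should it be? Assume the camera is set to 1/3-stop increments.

Overexposed by 1 2/3 stops → need 1 2/3 stops darker.
Shutter speed: 0.8 → 0.6 → 0.5 → 0.4 → 0.3 → 1/4.

1/4s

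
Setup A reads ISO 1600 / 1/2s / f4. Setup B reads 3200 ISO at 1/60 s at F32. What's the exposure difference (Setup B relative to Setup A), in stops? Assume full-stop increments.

10 stops darker

Aperture: f/4 → f/5.6 → f/8 → f/11 → f/16 → f/22 → f/32 — 6 stops stopped down (darker).
Shutter speed: 1/2 → 1/4 → 1/8 → 1/15 → 1/30 → 1/60 — 5 stops shorter (darker).
ISO: 1600 → 3200 — 1 stop higher (brighter).
Net: −6 −5 +1 = −10 stops.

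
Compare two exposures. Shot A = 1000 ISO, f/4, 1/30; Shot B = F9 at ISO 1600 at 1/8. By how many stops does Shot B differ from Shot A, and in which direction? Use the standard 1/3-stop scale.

1/3 stop brighter

Aperture: f/4 → f/4.5 → f/5 → f/5.6 → f/6.3 → f/7.1 → f/8 → f/9 — 2 1/3 stops smaller aperture (darker).
Shutter speed: 1/30 → 1/25 → 1/20 → 1/15 → 1/13 → 1/10 → 1/8 — 2 stops longer (brighter).
ISO: 1000 → 1250 → 1600 — 2/3 stop raised (brighter).
Net: −2 1/3 +2 +2/3 = +1/3 stops.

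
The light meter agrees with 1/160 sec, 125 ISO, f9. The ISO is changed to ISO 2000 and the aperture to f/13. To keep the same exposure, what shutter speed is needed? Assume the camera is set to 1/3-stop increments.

1/1250s

ISO: 125 → 160 → 200 → 250 → 320 → 400 → 500 → 640 → 800 → 1000 → 1250 → 1600 → 2000 — 4 stops higher (brighter).
Aperture: f/9 → f/10 → f/11 → f/13 — 1 stop narrower (darker).
Net change so far: 3 stops brighter. Offset with the shutter speed: 1/160 → 1/200 → 1/250 → 1/320 → 1/400 → 1/500 → 1/640 → 1/800 → 1/1000 → 1/1250.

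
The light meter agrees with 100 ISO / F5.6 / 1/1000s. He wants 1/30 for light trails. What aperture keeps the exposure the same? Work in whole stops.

f/32

Shutter speed: 1/1000 → 1/500 → 1/250 → 1/125 → 1/60 → 1/30 — 5 stops longer (brighter).
Need 5 stops darker from the aperture: f/5.6 → f/8 → f/11 → f/16 → f/22 → f/32.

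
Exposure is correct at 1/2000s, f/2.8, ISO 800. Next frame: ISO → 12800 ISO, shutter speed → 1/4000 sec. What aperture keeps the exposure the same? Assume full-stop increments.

f/8

ISO: 800 → 1600 → 3200 → 6400 → 12800 — 4 stops raised (brighter).
Shutter speed: 1/2000 → 1/4000 — 1 stop faster (darker).
Net change so far: 3 stops brighter. Offset with the aperture: f/2.8 → f/4 → f/5.6 → f/8.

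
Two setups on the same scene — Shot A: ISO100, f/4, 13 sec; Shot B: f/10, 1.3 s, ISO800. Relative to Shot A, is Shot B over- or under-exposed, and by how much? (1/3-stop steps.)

Aperture: f/4 → f/4.5 → f/5 → f/5.6 → f/6.3 → f/7.1 → f/8 → f/9 → f/10 — 2 2/3 stops smaller aperture (darker).
Shutter speed: 13 → 10 → 8 → 6 → 5 → 4 → 3.2 → 2.5 → 2 → 1.6 → 1.3 — 3 1/3 stops shorter (darker).
ISO: 100 → 125 → 160 → 200 → 250 → 320 → 400 → 500 → 640 → 800 — 3 stops raised (brighter).
Net: −2 2/3 −3 1/3 +3 = −3 stops.

3 stops darker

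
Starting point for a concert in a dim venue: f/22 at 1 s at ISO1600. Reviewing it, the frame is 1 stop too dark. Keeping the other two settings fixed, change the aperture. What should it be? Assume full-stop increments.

f/16

Underexposed by 1 stop → need 1 stop brighter.
Aperture: f/22 → f/16.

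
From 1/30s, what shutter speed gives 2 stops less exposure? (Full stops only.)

Shutter speed: 1/30 → 1/60 → 1/125 — 2 stops shorter (darker).

1/125s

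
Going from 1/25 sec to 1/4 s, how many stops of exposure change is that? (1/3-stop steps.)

2 2/3 stops

1/25 → 1/20 → 1/15 → 1/13 → 1/10 → 1/8 → 1/6 → 1/5 → 1/4 — count the steps: 8 third-stops = 2 2/3 stops.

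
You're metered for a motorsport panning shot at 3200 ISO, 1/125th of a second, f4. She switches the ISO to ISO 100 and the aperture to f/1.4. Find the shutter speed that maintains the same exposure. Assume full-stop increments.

1/30s

ISO: 3200 → 1600 → 800 → 400 → 200 → 100 — 5 stops lower (darker).
Aperture: f/4 → f/2.8 → f/2 → f/1.4 — 3 stops larger aperture (brighter).
Net change so far: 2 stops darker. Offset with the shutter speed: 1/125 → 1/60 → 1/30.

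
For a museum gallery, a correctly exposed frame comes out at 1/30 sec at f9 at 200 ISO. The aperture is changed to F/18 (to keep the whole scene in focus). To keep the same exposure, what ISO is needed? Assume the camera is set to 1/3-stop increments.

Aperture: f/9 → f/10 → f/11 → f/13 → f/14 → f/16 → f/18 — 2 stops smaller aperture (darker).
Need 2 stops brighter from the ISO: 200 → 250 → 320 → 400 → 500 → 640 → 800.

ISO 800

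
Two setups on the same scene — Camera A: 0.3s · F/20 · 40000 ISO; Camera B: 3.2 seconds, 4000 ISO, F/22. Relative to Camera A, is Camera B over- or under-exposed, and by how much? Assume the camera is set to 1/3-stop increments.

1/3 stop darker

Aperture: f/20 → f/22 — 1/3 stop stopped down (darker).
Shutter speed: 0.3 → 0.4 → 0.5 → 0.6 → 0.8 → 1 → 1.3 → 1.6 → 2 → 2.5 → 3.2 — 3 1/3 stops slower (brighter).
ISO: 40000 → 32000 → 25600 → 20000 → 16000 → 12800 → 10000 → 8000 → 6400 → 5000 → 4000 — 3 1/3 stops dropped (darker).
Net: −1/3 +3 1/3 −3 1/3 = −1/3 stops.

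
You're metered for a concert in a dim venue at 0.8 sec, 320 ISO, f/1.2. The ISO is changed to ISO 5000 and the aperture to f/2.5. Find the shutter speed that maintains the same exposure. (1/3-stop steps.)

ISO: 320 → 400 → 500 → 640 → 800 → 1000 → 1250 → 1600 → 2000 → 2500 → 3200 → 4000 → 5000 — 4 stops higher (brighter).
Aperture: f/1.2 → f/1.4 → f/1.6 → f/1.8 → f/2 → f/2.2 → f/2.5 — 2 stops stopped down (darker).
Net change so far: 2 stops brighter. Offset with the shutter speed: 0.8 → 0.6 → 0.5 → 0.4 → 0.3 → 1/4 → 1/5.

1/5s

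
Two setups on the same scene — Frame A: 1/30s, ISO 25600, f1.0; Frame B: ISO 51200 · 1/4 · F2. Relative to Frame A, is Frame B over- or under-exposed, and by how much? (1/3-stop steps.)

2 stops brighter

Aperture: f/1.0 → f/1.1 → f/1.2 → f/1.4 → f/1.6 → f/1.8 → f/2 — 2 stops stopped down (darker).
Shutter speed: 1/30 → 1/25 → 1/20 → 1/15 → 1/13 → 1/10 → 1/8 → 1/6 → 1/5 → 1/4 — 3 stops slower (brighter).
ISO: 25600 → 32000 → 40000 → 51200 — 1 stop raised (brighter).
Net: −2 +3 +1 = +2 stops.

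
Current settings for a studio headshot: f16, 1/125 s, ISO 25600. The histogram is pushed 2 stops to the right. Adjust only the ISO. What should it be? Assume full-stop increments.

Overexposed by 2 stops → need 2 stops darker.
ISO: 25600 → 12800 → 6400.

ISO 6400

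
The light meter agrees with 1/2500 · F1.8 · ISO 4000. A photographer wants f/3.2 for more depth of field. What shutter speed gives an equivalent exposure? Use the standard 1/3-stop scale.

Aperture: f/1.8 → f/2 → f/2.2 → f/2.5 → f/2.8 → f/3.2 — 1 2/3 stops narrower (darker).
Need 1 2/3 stops brighter from the shutter speed: 1/2500 → 1/2000 → 1/1600 → 1/1250 → 1/1000 → 1/800.

1/800s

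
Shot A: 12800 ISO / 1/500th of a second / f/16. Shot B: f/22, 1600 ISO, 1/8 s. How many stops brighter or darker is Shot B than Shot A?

Aperture: f/16 → f/22 — 1 stop smaller aperture (darker).
Shutter speed: 1/500 → 1/250 → 1/125 → 1/60 → 1/30 → 1/15 → 1/8 — 6 stops longer (brighter).
ISO: 12800 → 6400 → 3200 → 1600 — 3 stops lower (darker).
Net: −1 +6 −3 = +2 stops.

2 stops brighter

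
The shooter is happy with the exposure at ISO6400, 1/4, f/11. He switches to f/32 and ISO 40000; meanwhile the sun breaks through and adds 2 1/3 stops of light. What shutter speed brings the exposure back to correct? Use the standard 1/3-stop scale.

1/15s

Scene light: 2 1/3 stops brighter.
Aperture: f/11 → f/13 → f/14 → f/16 → f/18 → f/20 → f/22 → f/25 → f/29 → f/32 — 3 stops narrower (darker).
ISO: 6400 → 8000 → 10000 → 12800 → 16000 → 20000 → 25600 → 32000 → 40000 — 2 2/3 stops higher (brighter).
Net so far: 2 stops brighter. Shutter speed: 1/4 → 1/5 → 1/6 → 1/8 → 1/10 → 1/13 → 1/15.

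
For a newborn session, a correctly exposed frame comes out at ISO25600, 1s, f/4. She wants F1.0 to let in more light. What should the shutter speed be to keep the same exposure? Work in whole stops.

1/15s

Aperture: f/4 → f/2.8 → f/2 → f/1.4 → f/1.0 — 4 stops wider (brighter).
Need 4 stops darker from the shutter speed: 1 → 1/2 → 1/4 → 1/8 → 1/15.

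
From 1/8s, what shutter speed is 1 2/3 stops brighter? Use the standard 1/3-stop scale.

Shutter speed: 1/8 → 1/6 → 1/5 → 1/4 → 0.3 → 0.4 — 1 2/3 stops longer (brighter).

0.4 s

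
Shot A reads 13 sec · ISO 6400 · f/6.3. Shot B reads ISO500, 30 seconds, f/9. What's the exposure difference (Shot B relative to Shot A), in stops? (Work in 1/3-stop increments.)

Aperture: f/6.3 → f/7.1 → f/8 → f/9 — 1 stop smaller aperture (darker).
Shutter speed: 13 → 15 → 20 → 25 → 30 — 1 1/3 stops slower (brighter).
ISO: 6400 → 5000 → 4000 → 3200 → 2500 → 2000 → 1600 → 1250 → 1000 → 800 → 640 → 500 — 3 2/3 stops dropped (darker).
Net: −1 +1 1/3 −3 2/3 = −3 1/3 stops.

3 1/3 stops darker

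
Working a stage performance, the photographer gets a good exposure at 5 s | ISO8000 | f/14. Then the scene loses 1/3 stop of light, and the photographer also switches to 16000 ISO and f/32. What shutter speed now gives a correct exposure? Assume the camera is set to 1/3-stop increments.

15 s

Scene light: 1/3 stop darker.
ISO: 8000 → 10000 → 12800 → 16000 — 1 stop raised (brighter).
Aperture: f/14 → f/16 → f/18 → f/20 → f/22 → f/25 → f/29 → f/32 — 2 1/3 stops stopped down (darker).
Net so far: 1 2/3 stops darker. Shutter speed: 5 → 6 → 8 → 10 → 13 → 15.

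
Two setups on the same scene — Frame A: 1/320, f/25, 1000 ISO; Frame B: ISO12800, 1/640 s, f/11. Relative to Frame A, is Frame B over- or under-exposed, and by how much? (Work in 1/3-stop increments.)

Aperture: f/25 → f/22 → f/20 → f/18 → f/16 → f/14 → f/13 → f/11 — 2 1/3 stops wider (brighter).
Shutter speed: 1/320 → 1/400 → 1/500 → 1/640 — 1 stop shorter (darker).
ISO: 1000 → 1250 → 1600 → 2000 → 2500 → 3200 → 4000 → 5000 → 6400 → 8000 → 10000 → 12800 — 3 2/3 stops higher (brighter).
Net: +2 1/3 −1 +3 2/3 = +5 stops.

5 stops brighter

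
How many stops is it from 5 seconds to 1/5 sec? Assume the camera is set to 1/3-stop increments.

5 → 4 → 3.2 → 2.5 → 2 → 1.6 → 1.3 → 1 → 0.8 → 0.6 → 0.5 → 0.4 → 0.3 → 1/4 → 1/5 — count the steps: 14 third-stops = 4 2/3 stops.

4 2/3 stops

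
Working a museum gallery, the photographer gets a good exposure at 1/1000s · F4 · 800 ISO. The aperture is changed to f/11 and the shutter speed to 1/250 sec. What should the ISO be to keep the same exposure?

Aperture: f/4 → f/5.6 → f/8 → f/11 — 3 stops stopped down (darker).
Shutter speed: 1/1000 → 1/500 → 1/250 — 2 stops longer (brighter).
Net change so far: 1 stop darker. Offset with the ISO: 800 → 1600.

ISO 1600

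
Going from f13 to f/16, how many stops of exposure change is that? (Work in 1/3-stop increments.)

2/3 stop

f/13 → f/14 → f/16 — count the steps: 2 third-stops = 2/3 stop.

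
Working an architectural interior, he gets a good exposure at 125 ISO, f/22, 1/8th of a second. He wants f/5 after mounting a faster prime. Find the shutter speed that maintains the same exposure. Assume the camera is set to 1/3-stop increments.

1/160s

Aperture: f/22 → f/20 → f/18 → f/16 → f/14 → f/13 → f/11 → f/10 → f/9 → f/8 → f/7.1 → f/6.3 → f/5.6 → f/5 — 4 1/3 stops larger aperture (brighter).
Need 4 1/3 stops darker from the shutter speed: 1/8 → 1/10 → 1/13 → 1/15 → 1/20 → 1/25 → 1/30 → 1/40 → 1/50 → 1/60 → 1/80 → 1/100 → 1/125 → 1/160.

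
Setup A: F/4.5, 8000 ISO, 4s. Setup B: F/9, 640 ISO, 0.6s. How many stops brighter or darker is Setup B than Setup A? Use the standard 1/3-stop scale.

Aperture: f/4.5 → f/5 → f/5.6 → f/6.3 → f/7.1 → f/8 → f/9 — 2 stops narrower (darker).
Shutter speed: 4 → 3.2 → 2.5 → 2 → 1.6 → 1.3 → 1 → 0.8 → 0.6 — 2 2/3 stops shorter (darker).
ISO: 8000 → 6400 → 5000 → 4000 → 3200 → 2500 → 2000 → 1600 → 1250 → 1000 → 800 → 640 — 3 2/3 stops lower (darker).
Net: −2 −2 2/3 −3 2/3 = −8 1/3 stops.

8 1/3 stops darker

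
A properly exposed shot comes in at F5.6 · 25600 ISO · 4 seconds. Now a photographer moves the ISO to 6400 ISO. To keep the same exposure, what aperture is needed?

ISO: 25600 → 12800 → 6400 — 2 stops lower (darker).
Need 2 stops brighter from the aperture: f/5.6 → f/4 → f/2.8.

f/2.8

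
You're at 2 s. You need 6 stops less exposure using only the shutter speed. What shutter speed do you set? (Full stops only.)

1/30s

Shutter speed: 2 → 1 → 1/2 → 1/4 → 1/8 → 1/15 → 1/30 — 6 stops faster (darker).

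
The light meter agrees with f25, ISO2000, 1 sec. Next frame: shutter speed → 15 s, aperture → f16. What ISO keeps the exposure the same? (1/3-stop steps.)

Shutter speed: 1 → 1.3 → 1.6 → 2 → 2.5 → 3.2 → 4 → 5 → 6 → 8 → 10 → 13 → 15 — 4 stops longer (brighter).
Aperture: f/25 → f/22 → f/20 → f/18 → f/16 — 1 1/3 stops wider (brighter).
Net change so far: 5 1/3 stops brighter. Offset with the ISO: 2000 → 1600 → 1250 → 1000 → 800 → 640 → 500 → 400 → 320 → 250 → 200 → 160 → 125 → 100 → 80 → 64 → 50.

ISO 50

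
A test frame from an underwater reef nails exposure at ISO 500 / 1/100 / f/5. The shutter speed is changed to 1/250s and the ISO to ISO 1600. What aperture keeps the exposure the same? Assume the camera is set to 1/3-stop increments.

Shutter speed: 1/100 → 1/125 → 1/160 → 1/200 → 1/250 — 1 1/3 stops faster (darker).
ISO: 500 → 640 → 800 → 1000 → 1250 → 1600 — 1 2/3 stops higher (brighter).
Net change so far: 1/3 stop brighter. Offset with the aperture: f/5 → f/5.6.

f/5.6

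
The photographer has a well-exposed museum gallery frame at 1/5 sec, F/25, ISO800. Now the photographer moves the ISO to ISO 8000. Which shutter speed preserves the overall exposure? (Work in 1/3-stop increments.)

ISO: 800 → 1000 → 1250 → 1600 → 2000 → 2500 → 3200 → 4000 → 5000 → 6400 → 8000 — 3 1/3 stops raised (brighter).
Need 3 1/3 stops darker from the shutter speed: 1/5 → 1/6 → 1/8 → 1/10 → 1/13 → 1/15 → 1/20 → 1/25 → 1/30 → 1/40 → 1/50.

1/50s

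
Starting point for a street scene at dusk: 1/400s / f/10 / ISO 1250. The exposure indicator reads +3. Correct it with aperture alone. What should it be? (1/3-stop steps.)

Overexposed by 3 stops → need 3 stops darker.
Aperture: f/10 → f/11 → f/13 → f/14 → f/16 → f/18 → f/20 → f/22 → f/25 → f/29.

f/29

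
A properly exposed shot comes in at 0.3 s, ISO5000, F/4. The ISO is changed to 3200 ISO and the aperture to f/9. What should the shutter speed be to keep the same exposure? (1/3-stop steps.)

2.5 s

ISO: 5000 → 4000 → 3200 — 2/3 stop dropped (darker).
Aperture: f/4 → f/4.5 → f/5 → f/5.6 → f/6.3 → f/7.1 → f/8 → f/9 — 2 1/3 stops stopped down (darker).
Net change so far: 3 stops darker. Offset with the shutter speed: 0.3 → 0.4 → 0.5 → 0.6 → 0.8 → 1 → 1.3 → 1.6 → 2 → 2.5.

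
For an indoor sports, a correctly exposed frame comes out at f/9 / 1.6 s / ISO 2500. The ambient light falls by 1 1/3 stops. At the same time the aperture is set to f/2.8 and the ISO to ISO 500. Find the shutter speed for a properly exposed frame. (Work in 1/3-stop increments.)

2 s

Scene light: 1 1/3 stops darker.
Aperture: f/9 → f/8 → f/7.1 → f/6.3 → f/5.6 → f/5 → f/4.5 → f/4 → f/3.5 → f/3.2 → f/2.8 — 3 1/3 stops wider (brighter).
ISO: 2500 → 2000 → 1600 → 1250 → 1000 → 800 → 640 → 500 — 2 1/3 stops lower (darker).
Net so far: 1/3 stop darker. Shutter speed: 1.6 → 2.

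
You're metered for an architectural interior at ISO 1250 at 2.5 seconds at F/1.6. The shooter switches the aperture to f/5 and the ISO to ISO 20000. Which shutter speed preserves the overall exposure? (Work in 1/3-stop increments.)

1.6 s

Aperture: f/1.6 → f/1.8 → f/2 → f/2.2 → f/2.5 → f/2.8 → f/3.2 → f/3.5 → f/4 → f/4.5 → f/5 — 3 1/3 stops stopped down (darker).
ISO: 1250 → 1600 → 2000 → 2500 → 3200 → 4000 → 5000 → 6400 → 8000 → 10000 → 12800 → 16000 → 20000 — 4 stops higher (brighter).
Net change so far: 2/3 stop brighter. Offset with the shutter speed: 2.5 → 2 → 1.6.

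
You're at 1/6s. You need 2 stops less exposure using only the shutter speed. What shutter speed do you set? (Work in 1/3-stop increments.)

1/25s

Shutter speed: 1/6 → 1/8 → 1/10 → 1/13 → 1/15 → 1/20 → 1/25 — 2 stops shorter (darker).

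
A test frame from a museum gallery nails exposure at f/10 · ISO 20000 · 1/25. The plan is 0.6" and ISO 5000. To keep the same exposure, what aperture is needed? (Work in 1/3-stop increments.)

Shutter speed: 1/25 → 1/20 → 1/15 → 1/13 → 1/10 → 1/8 → 1/6 → 1/5 → 1/4 → 0.3 → 0.4 → 0.5 → 0.6 — 4 stops longer (brighter).
ISO: 20000 → 16000 → 12800 → 10000 → 8000 → 6400 → 5000 — 2 stops lower (darker).
Net change so far: 2 stops brighter. Offset with the aperture: f/10 → f/11 → f/13 → f/14 → f/16 → f/18 → f/20.

f/20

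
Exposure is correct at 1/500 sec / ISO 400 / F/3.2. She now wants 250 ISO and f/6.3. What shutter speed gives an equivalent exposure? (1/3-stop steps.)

ISO: 400 → 320 → 250 — 2/3 stop dropped (darker).
Aperture: f/3.2 → f/3.5 → f/4 → f/4.5 → f/5 → f/5.6 → f/6.3 — 2 stops stopped down (darker).
Net change so far: 2 2/3 stops darker. Offset with the shutter speed: 1/500 → 1/400 → 1/320 → 1/250 → 1/200 → 1/160 → 1/125 → 1/100 → 1/80.

1/80s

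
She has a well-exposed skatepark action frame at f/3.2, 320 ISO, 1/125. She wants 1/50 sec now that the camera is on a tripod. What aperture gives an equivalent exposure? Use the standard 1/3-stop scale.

f/5

Shutter speed: 1/125 → 1/100 → 1/80 → 1/60 → 1/50 — 1 1/3 stops longer (brighter).
Need 1 1/3 stops darker from the aperture: f/3.2 → f/3.5 → f/4 → f/4.5 → f/5.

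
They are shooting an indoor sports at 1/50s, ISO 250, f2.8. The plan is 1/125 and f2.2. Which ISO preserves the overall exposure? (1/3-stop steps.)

Shutter speed: 1/50 → 1/60 → 1/80 → 1/100 → 1/125 — 1 1/3 stops faster (darker).
Aperture: f/2.8 → f/2.5 → f/2.2 — 2/3 stop opened up (brighter).
Net change so far: 2/3 stop darker. Offset with the ISO: 250 → 320 → 400.

ISO 400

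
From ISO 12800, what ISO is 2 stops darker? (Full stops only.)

ISO 3200

ISO: 12800 → 6400 → 3200 — 2 stops lower (darker).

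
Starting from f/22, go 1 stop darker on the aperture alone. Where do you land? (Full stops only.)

Aperture: f/22 → f/32 — 1 stop stopped down (darker).

f/32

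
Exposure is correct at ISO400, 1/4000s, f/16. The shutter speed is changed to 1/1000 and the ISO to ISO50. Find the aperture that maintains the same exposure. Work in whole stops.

f/11

Shutter speed: 1/4000 → 1/2000 → 1/1000 — 2 stops slower (brighter).
ISO: 400 → 200 → 100 → 50 — 3 stops lower (darker).
Net change so far: 1 stop darker. Offset with the aperture: f/16 → f/11.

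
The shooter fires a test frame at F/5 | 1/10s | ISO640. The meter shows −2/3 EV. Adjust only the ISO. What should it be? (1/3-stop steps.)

ISO 1000

Underexposed by 2/3 stop → need 2/3 stop brighter.
ISO: 640 → 800 → 1000.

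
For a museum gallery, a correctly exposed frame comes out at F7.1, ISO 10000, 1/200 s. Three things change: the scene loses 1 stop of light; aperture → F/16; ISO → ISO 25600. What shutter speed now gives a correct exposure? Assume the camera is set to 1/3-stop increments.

1/50s

Scene light: 1 stop darker.
Aperture: f/7.1 → f/8 → f/9 → f/10 → f/11 → f/13 → f/14 → f/16 — 2 1/3 stops smaller aperture (darker).
ISO: 10000 → 12800 → 16000 → 20000 → 25600 — 1 1/3 stops raised (brighter).
Net so far: 2 stops darker. Shutter speed: 1/200 → 1/160 → 1/125 → 1/100 → 1/80 → 1/60 → 1/50.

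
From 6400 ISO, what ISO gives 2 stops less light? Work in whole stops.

ISO 1600

ISO: 6400 → 3200 → 1600 — 2 stops dropped (darker).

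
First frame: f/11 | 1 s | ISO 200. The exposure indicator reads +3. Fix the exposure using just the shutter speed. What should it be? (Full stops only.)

Overexposed by 3 stops → need 3 stops darker.
Shutter speed: 1 → 1/2 → 1/4 → 1/8.

1/8s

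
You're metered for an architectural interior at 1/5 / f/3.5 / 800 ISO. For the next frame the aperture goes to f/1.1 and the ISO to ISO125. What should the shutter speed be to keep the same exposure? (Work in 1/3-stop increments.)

1/8s

Aperture: f/3.5 → f/3.2 → f/2.8 → f/2.5 → f/2.2 → f/2 → f/1.8 → f/1.6 → f/1.4 → f/1.2 → f/1.1 — 3 1/3 stops wider (brighter).
ISO: 800 → 640 → 500 → 400 → 320 → 250 → 200 → 160 → 125 — 2 2/3 stops dropped (darker).
Net change so far: 2/3 stop brighter. Offset with the shutter speed: 1/5 → 1/6 → 1/8.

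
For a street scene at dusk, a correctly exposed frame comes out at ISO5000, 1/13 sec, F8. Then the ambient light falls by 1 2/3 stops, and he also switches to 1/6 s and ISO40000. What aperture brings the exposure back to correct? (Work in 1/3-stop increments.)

Scene light: 1 2/3 stops darker.
Shutter speed: 1/13 → 1/10 → 1/8 → 1/6 — 1 stop longer (brighter).
ISO: 5000 → 6400 → 8000 → 10000 → 12800 → 16000 → 20000 → 25600 → 32000 → 40000 — 3 stops higher (brighter).
Net so far: 2 1/3 stops brighter. Aperture: f/8 → f/9 → f/10 → f/11 → f/13 → f/14 → f/16 → f/18.

f/18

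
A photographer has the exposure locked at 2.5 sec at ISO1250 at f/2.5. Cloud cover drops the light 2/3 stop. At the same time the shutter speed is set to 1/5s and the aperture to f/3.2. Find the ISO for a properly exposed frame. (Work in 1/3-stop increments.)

Scene light: 2/3 stop darker.
Shutter speed: 2.5 → 2 → 1.6 → 1.3 → 1 → 0.8 → 0.6 → 0.5 → 0.4 → 0.3 → 1/4 → 1/5 — 3 2/3 stops faster (darker).
Aperture: f/2.5 → f/2.8 → f/3.2 — 2/3 stop smaller aperture (darker).
Net so far: 5 stops darker. ISO: 1250 → 1600 → 2000 → 2500 → 3200 → 4000 → 5000 → 6400 → 8000 → 10000 → 12800 → 16000 → 20000 → 25600 → 32000 → 40000.

ISO 40000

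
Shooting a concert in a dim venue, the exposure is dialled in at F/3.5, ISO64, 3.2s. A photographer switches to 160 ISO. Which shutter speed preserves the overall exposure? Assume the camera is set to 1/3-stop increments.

ISO: 64 → 80 → 100 → 125 → 160 — 1 1/3 stops raised (brighter).
Need 1 1/3 stops darker from the shutter speed: 3.2 → 2.5 → 2 → 1.6 → 1.3.

1.3 s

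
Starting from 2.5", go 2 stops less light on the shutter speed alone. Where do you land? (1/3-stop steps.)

0.6 s

Shutter speed: 2.5 → 2 → 1.6 → 1.3 → 1 → 0.8 → 0.6 — 2 stops faster (darker).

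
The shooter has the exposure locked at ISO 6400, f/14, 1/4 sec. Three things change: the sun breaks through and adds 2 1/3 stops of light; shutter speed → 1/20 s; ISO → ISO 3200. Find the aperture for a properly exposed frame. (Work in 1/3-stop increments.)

Scene light: 2 1/3 stops brighter.
Shutter speed: 1/4 → 1/5 → 1/6 → 1/8 → 1/10 → 1/13 → 1/15 → 1/20 — 2 1/3 stops shorter (darker).
ISO: 6400 → 5000 → 4000 → 3200 — 1 stop dropped (darker).
Net so far: 1 stop darker. Aperture: f/14 → f/13 → f/11 → f/10.

f/10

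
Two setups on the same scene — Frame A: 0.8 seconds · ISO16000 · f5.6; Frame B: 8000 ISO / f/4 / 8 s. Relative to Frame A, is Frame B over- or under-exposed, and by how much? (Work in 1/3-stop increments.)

3 1/3 stops brighter

Aperture: f/5.6 → f/5 → f/4.5 → f/4 — 1 stop wider (brighter).
Shutter speed: 0.8 → 1 → 1.3 → 1.6 → 2 → 2.5 → 3.2 → 4 → 5 → 6 → 8 — 3 1/3 stops longer (brighter).
ISO: 16000 → 12800 → 10000 → 8000 — 1 stop lower (darker).
Net: +1 +3 1/3 −1 = +3 1/3 stops.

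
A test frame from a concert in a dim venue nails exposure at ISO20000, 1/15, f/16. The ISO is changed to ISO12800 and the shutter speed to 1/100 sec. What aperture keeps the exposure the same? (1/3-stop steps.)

f/5

ISO: 20000 → 16000 → 12800 — 2/3 stop lower (darker).
Shutter speed: 1/15 → 1/20 → 1/25 → 1/30 → 1/40 → 1/50 → 1/60 → 1/80 → 1/100 — 2 2/3 stops shorter (darker).
Net change so far: 3 1/3 stops darker. Offset with the aperture: f/16 → f/14 → f/13 → f/11 → f/10 → f/9 → f/8 → f/7.1 → f/6.3 → f/5.6 → f/5.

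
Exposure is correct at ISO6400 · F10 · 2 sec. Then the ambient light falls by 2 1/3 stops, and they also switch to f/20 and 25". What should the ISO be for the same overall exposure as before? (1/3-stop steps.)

Scene light: 2 1/3 stops darker.
Aperture: f/10 → f/11 → f/13 → f/14 → f/16 → f/18 → f/20 — 2 stops smaller aperture (darker).
Shutter speed: 2 → 2.5 → 3.2 → 4 → 5 → 6 → 8 → 10 → 13 → 15 → 20 → 25 — 3 2/3 stops longer (brighter).
Net so far: 2/3 stop darker. ISO: 6400 → 8000 → 10000.

ISO 10000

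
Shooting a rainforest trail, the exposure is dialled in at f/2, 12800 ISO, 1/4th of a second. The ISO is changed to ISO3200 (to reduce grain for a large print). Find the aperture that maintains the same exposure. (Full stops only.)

ISO: 12800 → 6400 → 3200 — 2 stops dropped (darker).
Need 2 stops brighter from the aperture: f/2 → f/1.4 → f/1.0.

f/1.0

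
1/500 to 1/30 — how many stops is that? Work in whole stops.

1/500 → 1/250 → 1/125 → 1/60 → 1/30 — count the steps: 4 stops.

4 stops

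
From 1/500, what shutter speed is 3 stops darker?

1/4000s

Shutter speed: 1/500 → 1/1000 → 1/2000 → 1/4000 — 3 stops faster (darker).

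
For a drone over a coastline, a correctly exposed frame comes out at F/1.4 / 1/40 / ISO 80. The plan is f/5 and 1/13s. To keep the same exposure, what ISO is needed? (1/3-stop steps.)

Aperture: f/1.4 → f/1.6 → f/1.8 → f/2 → f/2.2 → f/2.5 → f/2.8 → f/3.2 → f/3.5 → f/4 → f/4.5 → f/5 — 3 2/3 stops stopped down (darker).
Shutter speed: 1/40 → 1/30 → 1/25 → 1/20 → 1/15 → 1/13 — 1 2/3 stops slower (brighter).
Net change so far: 2 stops darker. Offset with the ISO: 80 → 100 → 125 → 160 → 200 → 250 → 320.

ISO 320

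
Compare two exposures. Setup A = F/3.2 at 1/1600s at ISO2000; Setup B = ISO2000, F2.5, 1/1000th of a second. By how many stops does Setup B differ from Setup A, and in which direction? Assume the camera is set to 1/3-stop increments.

Aperture: f/3.2 → f/2.8 → f/2.5 — 2/3 stop opened up (brighter).
Shutter speed: 1/1600 → 1/1250 → 1/1000 — 2/3 stop longer (brighter).
ISO: unchanged.
Net: +2/3 +2/3 = +1 1/3 stops.

1 1/3 stops brighter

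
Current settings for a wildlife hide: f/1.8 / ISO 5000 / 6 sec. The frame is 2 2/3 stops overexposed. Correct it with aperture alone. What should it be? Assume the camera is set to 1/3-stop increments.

Overexposed by 2 2/3 stops → need 2 2/3 stops darker.
Aperture: f/1.8 → f/2 → f/2.2 → f/2.5 → f/2.8 → f/3.2 → f/3.5 → f/4 → f/4.5.

f/4.5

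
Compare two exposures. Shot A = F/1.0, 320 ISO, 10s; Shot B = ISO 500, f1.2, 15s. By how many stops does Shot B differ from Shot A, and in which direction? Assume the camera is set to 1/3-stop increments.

2/3 stop brighter

Aperture: f/1.0 → f/1.1 → f/1.2 — 2/3 stop smaller aperture (darker).
Shutter speed: 10 → 13 → 15 — 2/3 stop slower (brighter).
ISO: 320 → 400 → 500 — 2/3 stop raised (brighter).
Net: −2/3 +2/3 +2/3 = +2/3 stops.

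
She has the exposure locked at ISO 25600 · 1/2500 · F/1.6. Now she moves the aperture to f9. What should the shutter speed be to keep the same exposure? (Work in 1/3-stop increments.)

1/80s

Aperture: f/1.6 → f/1.8 → f/2 → f/2.2 → f/2.5 → f/2.8 → f/3.2 → f/3.5 → f/4 → f/4.5 → f/5 → f/5.6 → f/6.3 → f/7.1 → f/8 → f/9 — 5 stops stopped down (darker).
Need 5 stops brighter from the shutter speed: 1/2500 → 1/2000 → 1/1600 → 1/1250 → 1/1000 → 1/800 → 1/640 → 1/500 → 1/400 → 1/320 → 1/250 → 1/200 → 1/160 → 1/125 → 1/100 → 1/80.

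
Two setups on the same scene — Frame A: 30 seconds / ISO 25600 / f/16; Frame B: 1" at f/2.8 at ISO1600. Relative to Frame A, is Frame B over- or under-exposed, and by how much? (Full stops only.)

4 stops darker

Aperture: f/16 → f/11 → f/8 → f/5.6 → f/4 → f/2.8 — 5 stops opened up (brighter).
Shutter speed: 30 → 15 → 8 → 4 → 2 → 1 — 5 stops shorter (darker).
ISO: 25600 → 12800 → 6400 → 3200 → 1600 — 4 stops lower (darker).
Net: +5 −5 −4 = −4 stops.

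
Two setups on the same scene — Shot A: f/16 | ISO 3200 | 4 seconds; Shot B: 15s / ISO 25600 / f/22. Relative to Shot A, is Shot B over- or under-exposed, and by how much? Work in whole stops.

4 stops brighter

Aperture: f/16 → f/22 — 1 stop narrower (darker).
Shutter speed: 4 → 8 → 15 — 2 stops longer (brighter).
ISO: 3200 → 6400 → 12800 → 25600 — 3 stops raised (brighter).
Net: −1 +2 +3 = +4 stops.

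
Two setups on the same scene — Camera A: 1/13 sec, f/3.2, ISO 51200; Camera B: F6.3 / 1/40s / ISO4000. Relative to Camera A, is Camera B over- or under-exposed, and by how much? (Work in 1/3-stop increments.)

7 1/3 stops darker

Aperture: f/3.2 → f/3.5 → f/4 → f/4.5 → f/5 → f/5.6 → f/6.3 — 2 stops stopped down (darker).
Shutter speed: 1/13 → 1/15 → 1/20 → 1/25 → 1/30 → 1/40 — 1 2/3 stops faster (darker).
ISO: 51200 → 40000 → 32000 → 25600 → 20000 → 16000 → 12800 → 10000 → 8000 → 6400 → 5000 → 4000 — 3 2/3 stops lower (darker).
Net: −2 −1 2/3 −3 2/3 = −7 1/3 stops.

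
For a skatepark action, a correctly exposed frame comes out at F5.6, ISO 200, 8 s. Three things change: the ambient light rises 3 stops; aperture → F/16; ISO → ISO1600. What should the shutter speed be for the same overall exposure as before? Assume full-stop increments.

Scene light: 3 stops brighter.
Aperture: f/5.6 → f/8 → f/11 → f/16 — 3 stops stopped down (darker).
ISO: 200 → 400 → 800 → 1600 — 3 stops higher (brighter).
Net so far: 3 stops brighter. Shutter speed: 8 → 4 → 2 → 1.

1 s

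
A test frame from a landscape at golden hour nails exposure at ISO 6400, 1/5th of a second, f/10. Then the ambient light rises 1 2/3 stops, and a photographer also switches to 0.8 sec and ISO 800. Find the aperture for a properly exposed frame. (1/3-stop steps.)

f/13

Scene light: 1 2/3 stops brighter.
Shutter speed: 1/5 → 1/4 → 0.3 → 0.4 → 0.5 → 0.6 → 0.8 — 2 stops longer (brighter).
ISO: 6400 → 5000 → 4000 → 3200 → 2500 → 2000 → 1600 → 1250 → 1000 → 800 — 3 stops dropped (darker).
Net so far: 2/3 stop brighter. Aperture: f/10 → f/11 → f/13.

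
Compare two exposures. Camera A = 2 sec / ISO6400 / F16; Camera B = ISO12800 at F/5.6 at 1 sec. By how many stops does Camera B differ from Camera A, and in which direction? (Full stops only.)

Aperture: f/16 → f/11 → f/8 → f/5.6 — 3 stops larger aperture (brighter).
Shutter speed: 2 → 1 — 1 stop shorter (darker).
ISO: 6400 → 12800 — 1 stop raised (brighter).
Net: +3 −1 +1 = +3 stops.

3 stops brighter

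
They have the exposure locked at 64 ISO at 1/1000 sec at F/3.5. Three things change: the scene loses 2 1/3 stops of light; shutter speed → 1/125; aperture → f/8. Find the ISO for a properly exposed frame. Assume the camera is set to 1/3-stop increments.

ISO 200

Scene light: 2 1/3 stops darker.
Shutter speed: 1/1000 → 1/800 → 1/640 → 1/500 → 1/400 → 1/320 → 1/250 → 1/200 → 1/160 → 1/125 — 3 stops slower (brighter).
Aperture: f/3.5 → f/4 → f/4.5 → f/5 → f/5.6 → f/6.3 → f/7.1 → f/8 — 2 1/3 stops smaller aperture (darker).
Net so far: 1 2/3 stops darker. ISO: 64 → 80 → 100 → 125 → 160 → 200.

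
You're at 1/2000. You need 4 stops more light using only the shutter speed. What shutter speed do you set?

1/125s

Shutter speed: 1/2000 → 1/1000 → 1/500 → 1/250 → 1/125 — 4 stops longer (brighter).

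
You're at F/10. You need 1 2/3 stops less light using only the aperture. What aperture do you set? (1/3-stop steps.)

Aperture: f/10 → f/11 → f/13 → f/14 → f/16 → f/18 — 1 2/3 stops smaller aperture (darker).

f/18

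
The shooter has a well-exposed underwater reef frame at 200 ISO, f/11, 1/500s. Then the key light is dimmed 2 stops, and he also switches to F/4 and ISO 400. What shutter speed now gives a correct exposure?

Scene light: 2 stops darker.
Aperture: f/11 → f/8 → f/5.6 → f/4 — 3 stops wider (brighter).
ISO: 200 → 400 — 1 stop raised (brighter).
Net so far: 2 stops brighter. Shutter speed: 1/500 → 1/1000 → 1/2000.

1/2000s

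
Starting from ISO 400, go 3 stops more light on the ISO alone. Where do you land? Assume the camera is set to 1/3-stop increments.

ISO 3200

ISO: 400 → 500 → 640 → 800 → 1000 → 1250 → 1600 → 2000 → 2500 → 3200 — 3 stops raised (brighter).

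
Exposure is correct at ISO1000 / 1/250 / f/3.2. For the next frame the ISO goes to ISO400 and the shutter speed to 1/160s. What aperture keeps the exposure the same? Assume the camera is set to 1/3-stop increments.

f/2.5

ISO: 1000 → 800 → 640 → 500 → 400 — 1 1/3 stops lower (darker).
Shutter speed: 1/250 → 1/200 → 1/160 — 2/3 stop slower (brighter).
Net change so far: 2/3 stop darker. Offset with the aperture: f/3.2 → f/2.8 → f/2.5.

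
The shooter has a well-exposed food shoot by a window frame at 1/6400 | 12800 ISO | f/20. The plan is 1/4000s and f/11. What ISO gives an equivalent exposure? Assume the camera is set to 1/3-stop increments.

Shutter speed: 1/6400 → 1/5000 → 1/4000 — 2/3 stop longer (brighter).
Aperture: f/20 → f/18 → f/16 → f/14 → f/13 → f/11 — 1 2/3 stops opened up (brighter).
Net change so far: 2 1/3 stops brighter. Offset with the ISO: 12800 → 10000 → 8000 → 6400 → 5000 → 4000 → 3200 → 2500.

ISO 2500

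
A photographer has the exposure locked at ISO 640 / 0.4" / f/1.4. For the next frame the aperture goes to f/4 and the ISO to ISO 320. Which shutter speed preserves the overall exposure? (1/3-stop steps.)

6 s

Aperture: f/1.4 → f/1.6 → f/1.8 → f/2 → f/2.2 → f/2.5 → f/2.8 → f/3.2 → f/3.5 → f/4 — 3 stops narrower (darker).
ISO: 640 → 500 → 400 → 320 — 1 stop dropped (darker).
Net change so far: 4 stops darker. Offset with the shutter speed: 0.4 → 0.5 → 0.6 → 0.8 → 1 → 1.3 → 1.6 → 2 → 2.5 → 3.2 → 4 → 5 → 6.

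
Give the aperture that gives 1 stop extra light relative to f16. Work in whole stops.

Aperture: f/16 → f/11 — 1 stop wider (brighter).

f/11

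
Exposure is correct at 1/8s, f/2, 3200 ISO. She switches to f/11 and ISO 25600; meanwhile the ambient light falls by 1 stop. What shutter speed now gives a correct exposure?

Scene light: 1 stop darker.
Aperture: f/2 → f/2.8 → f/4 → f/5.6 → f/8 → f/11 — 5 stops stopped down (darker).
ISO: 3200 → 6400 → 12800 → 25600 — 3 stops raised (brighter).
Net so far: 3 stops darker. Shutter speed: 1/8 → 1/4 → 1/2 → 1.

1 s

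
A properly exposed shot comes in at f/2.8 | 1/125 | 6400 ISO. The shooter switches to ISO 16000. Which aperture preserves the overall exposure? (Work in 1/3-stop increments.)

ISO: 6400 → 8000 → 10000 → 12800 → 16000 — 1 1/3 stops higher (brighter).
Need 1 1/3 stops darker from the aperture: f/2.8 → f/3.2 → f/3.5 → f/4 → f/4.5.

f/4.5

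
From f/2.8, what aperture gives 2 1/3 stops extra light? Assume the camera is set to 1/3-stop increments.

f/1.2

Aperture: f/2.8 → f/2.5 → f/2.2 → f/2 → f/1.8 → f/1.6 → f/1.4 → f/1.2 — 2 1/3 stops larger aperture (brighter).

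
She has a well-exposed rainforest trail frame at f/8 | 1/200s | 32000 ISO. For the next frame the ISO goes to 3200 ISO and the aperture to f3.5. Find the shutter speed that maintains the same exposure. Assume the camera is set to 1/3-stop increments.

1/100s

ISO: 32000 → 25600 → 20000 → 16000 → 12800 → 10000 → 8000 → 6400 → 5000 → 4000 → 3200 — 3 1/3 stops dropped (darker).
Aperture: f/8 → f/7.1 → f/6.3 → f/5.6 → f/5 → f/4.5 → f/4 → f/3.5 — 2 1/3 stops opened up (brighter).
Net change so far: 1 stop darker. Offset with the shutter speed: 1/200 → 1/160 → 1/125 → 1/100.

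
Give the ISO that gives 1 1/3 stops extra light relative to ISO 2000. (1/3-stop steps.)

ISO 5000

ISO: 2000 → 2500 → 3200 → 4000 → 5000 — 1 1/3 stops higher (brighter).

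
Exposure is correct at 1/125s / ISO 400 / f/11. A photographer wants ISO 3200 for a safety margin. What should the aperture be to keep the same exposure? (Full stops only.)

ISO: 400 → 800 → 1600 → 3200 — 3 stops higher (brighter).
Need 3 stops darker from the aperture: f/11 → f/16 → f/22 → f/32.

f/32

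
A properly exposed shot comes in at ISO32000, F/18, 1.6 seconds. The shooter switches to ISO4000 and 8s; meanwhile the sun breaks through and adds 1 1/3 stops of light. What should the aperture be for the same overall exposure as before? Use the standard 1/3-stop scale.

Scene light: 1 1/3 stops brighter.
ISO: 32000 → 25600 → 20000 → 16000 → 12800 → 10000 → 8000 → 6400 → 5000 → 4000 — 3 stops dropped (darker).
Shutter speed: 1.6 → 2 → 2.5 → 3.2 → 4 → 5 → 6 → 8 — 2 1/3 stops longer (brighter).
Net so far: 2/3 stop brighter. Aperture: f/18 → f/20 → f/22.

f/22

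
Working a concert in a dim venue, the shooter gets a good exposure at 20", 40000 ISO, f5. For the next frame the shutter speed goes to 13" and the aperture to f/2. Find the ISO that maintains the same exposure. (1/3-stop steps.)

ISO 10000

Shutter speed: 20 → 15 → 13 — 2/3 stop faster (darker).
Aperture: f/5 → f/4.5 → f/4 → f/3.5 → f/3.2 → f/2.8 → f/2.5 → f/2.2 → f/2 — 2 2/3 stops opened up (brighter).
Net change so far: 2 stops brighter. Offset with the ISO: 40000 → 32000 → 25600 → 20000 → 16000 → 12800 → 10000.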